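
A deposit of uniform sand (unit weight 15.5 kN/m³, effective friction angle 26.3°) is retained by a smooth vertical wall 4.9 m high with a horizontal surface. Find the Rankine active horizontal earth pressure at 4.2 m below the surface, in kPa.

25.1 kPa

K_a = (1 − sin φ)/(1 + sin φ) = 0.3859.
σ_h = K_a γ z = 0.3859 × 15.5 × 4.2 = 25.12 kPa.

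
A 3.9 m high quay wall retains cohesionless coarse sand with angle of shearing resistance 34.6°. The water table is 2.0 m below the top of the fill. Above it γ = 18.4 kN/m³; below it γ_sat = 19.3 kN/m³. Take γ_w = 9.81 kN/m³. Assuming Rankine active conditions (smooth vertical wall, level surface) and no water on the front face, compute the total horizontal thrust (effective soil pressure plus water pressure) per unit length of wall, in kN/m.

51.8 kN/m

K_a = tan²(45° − φ/2) = 0.2756.
γ' = 19.3 − 9.81 = 9.490 kN/m³. Depth below WT = 1.9 m.
σ'_h at WT = K_a γ d_w = 10.14 kPa; at base = 10.14 + K_a γ' × 1.9 = 15.11 kPa.
P₁ (0–2.0 m) = ½×10.14×2.0 = 10.14. P₂ (2.0–3.9 m) = ½(10.14+15.11)×1.9 = 23.99.
P_w = ½ γ_w h₂² = 0.5×9.81×1.9² = 17.71. Total = 10.14+23.99+17.71 = 51.84 kN/m.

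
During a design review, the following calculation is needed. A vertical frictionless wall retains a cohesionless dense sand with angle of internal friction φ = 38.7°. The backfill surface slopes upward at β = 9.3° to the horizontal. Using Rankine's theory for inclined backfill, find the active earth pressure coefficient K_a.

K_a = cos β · (cos β − √(cos²β − cos²φ)) / (cos β + √(cos²β − cos²φ)).
cos β = 0.9869, cos φ = 0.7804, √(cos²β − cos²φ) = 0.6040.
K_a = 0.9869 × (0.9869 − 0.6040)/(0.9869 + 0.6040) = 0.2375.

0.237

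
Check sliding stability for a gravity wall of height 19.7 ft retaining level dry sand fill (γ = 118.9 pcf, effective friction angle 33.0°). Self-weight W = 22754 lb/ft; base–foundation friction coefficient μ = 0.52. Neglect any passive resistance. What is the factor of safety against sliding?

1.74

K_a = tan²(45° − 33.0°/2) = 0.2948.
P_a = ½K_aγH² = 0.5×0.2948×118.9×19.7² = 6802 lb/ft, acting at H/3 = 6.567 ft above the base.
FS_sliding = μW / P_a = 0.52×22754 / 6802 = 1.740.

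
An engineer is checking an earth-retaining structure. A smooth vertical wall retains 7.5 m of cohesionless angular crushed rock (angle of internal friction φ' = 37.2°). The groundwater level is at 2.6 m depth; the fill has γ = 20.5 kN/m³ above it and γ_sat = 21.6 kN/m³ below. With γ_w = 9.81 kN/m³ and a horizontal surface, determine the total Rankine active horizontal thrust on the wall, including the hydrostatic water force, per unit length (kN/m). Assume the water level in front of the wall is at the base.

234 kN/m

K_a = tan²(45° − φ/2) = 0.2464.
γ' = 21.6 − 9.81 = 11.79 kN/m³. Depth below WT = 4.9 m.
σ'_h at WT = K_a γ d_w = 13.13 kPa; at base = 13.13 + K_a γ' × 4.9 = 27.37 kPa.
P₁ (0–2.6 m) = ½×13.13×2.6 = 17.07. P₂ (2.6–7.5 m) = ½(13.13+27.37)×4.9 = 99.23.
P_w = ½ γ_w h₂² = 0.5×9.81×4.9² = 117.8. Total = 17.07+99.23+117.8 = 234.1 kN/m.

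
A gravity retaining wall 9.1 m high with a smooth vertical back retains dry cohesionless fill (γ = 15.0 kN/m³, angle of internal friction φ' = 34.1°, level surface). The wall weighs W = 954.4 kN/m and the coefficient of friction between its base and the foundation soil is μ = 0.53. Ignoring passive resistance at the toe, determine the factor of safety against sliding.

2.89

K_a = tan²(45° − 34.1°/2) = 0.2815.
P_a = ½K_aγH² = 0.5×0.2815×15.0×9.1² = 174.8 kN/m, acting at H/3 = 3.033 m above the base.
FS_sliding = μW / P_a = 0.53×954.4 / 174.8 = 2.893.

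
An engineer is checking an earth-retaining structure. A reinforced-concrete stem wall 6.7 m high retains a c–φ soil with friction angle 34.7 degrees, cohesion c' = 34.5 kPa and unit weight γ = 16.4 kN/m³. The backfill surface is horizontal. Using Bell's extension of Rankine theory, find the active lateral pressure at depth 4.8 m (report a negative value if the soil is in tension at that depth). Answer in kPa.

K_a = (1 − sin φ)/(1 + sin φ) = 0.2745.
σ_a = K_a γ z − 2c√K_a = 0.2745×16.4×4.8 − 2×34.5×0.5239 = -14.54 kPa.

-14.5 kPa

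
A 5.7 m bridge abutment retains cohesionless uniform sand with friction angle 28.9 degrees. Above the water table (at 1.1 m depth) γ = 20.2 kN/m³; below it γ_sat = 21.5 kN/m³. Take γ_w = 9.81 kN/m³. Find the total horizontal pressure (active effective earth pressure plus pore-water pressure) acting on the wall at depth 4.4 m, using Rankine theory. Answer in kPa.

53.6 kPa

K_a = (1 − sin φ)/(1 + sin φ) = 0.3484.
γ' = 21.5 − 9.81 = 11.69 kN/m³.
Effective vertical stress at 4.4 m: σ'_v = 20.2×1.1 + 11.69×3.30 = 60.80 kPa.
σ'_h = K_a σ'_v = 0.3484 × 60.80 = 21.18 kPa; u = γ_w × 3.30 = 32.37 kPa.
Total σ_h = 21.18 + 32.37 = 53.55 kPa.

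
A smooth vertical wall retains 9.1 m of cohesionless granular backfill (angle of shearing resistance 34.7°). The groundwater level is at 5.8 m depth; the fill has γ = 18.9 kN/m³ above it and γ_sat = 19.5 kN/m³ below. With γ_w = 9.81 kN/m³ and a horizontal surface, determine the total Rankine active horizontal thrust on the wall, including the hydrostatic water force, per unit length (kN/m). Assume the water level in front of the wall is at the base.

254 kN/m

K_a = tan²(45° − φ/2) = 0.2745.
γ' = 19.5 − 9.81 = 9.690 kN/m³. Depth below WT = 3.3 m.
σ'_h at WT = K_a γ d_w = 30.09 kPa; at base = 30.09 + K_a γ' × 3.3 = 38.86 kPa.
P₁ (0–5.8 m) = ½×30.09×5.8 = 87.25. P₂ (5.8–9.1 m) = ½(30.09+38.86)×3.3 = 113.8.
P_w = ½ γ_w h₂² = 0.5×9.81×3.3² = 53.42. Total = 87.25+113.8+53.42 = 254.4 kN/m.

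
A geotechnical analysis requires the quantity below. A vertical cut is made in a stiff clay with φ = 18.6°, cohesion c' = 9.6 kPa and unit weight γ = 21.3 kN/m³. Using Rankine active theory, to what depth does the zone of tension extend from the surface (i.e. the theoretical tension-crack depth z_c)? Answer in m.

1.25 m

K_a = tan²(45° − 18.6°/2) = 0.5163; √K_a = 0.7186.
The active pressure is zero where K_a γ z = 2c√K_a, so z_c = 2c/(γ√K_a) = 2×9.6/(21.3×0.7186) = 1.254 m.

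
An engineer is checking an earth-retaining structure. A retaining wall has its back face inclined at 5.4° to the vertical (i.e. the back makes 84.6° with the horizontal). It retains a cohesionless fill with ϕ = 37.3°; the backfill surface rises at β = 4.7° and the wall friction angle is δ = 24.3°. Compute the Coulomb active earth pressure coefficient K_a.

K_a = sin²(α+φ) / [sin²α · sin(α−δ) · (1 + √{sin(φ+δ)sin(φ−β) / (sin(α−δ)sin(α+β))})²].
With α = 84.6°, φ = 37.3°, δ = 24.3°, β = 4.7°: K_a = 0.2769.

0.277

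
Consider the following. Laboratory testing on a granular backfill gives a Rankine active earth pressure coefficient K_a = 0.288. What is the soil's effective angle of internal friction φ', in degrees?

K_a = tan²(45° − φ/2) ⇒ 45° − φ/2 = arctan(√0.288) = 28.22°.
φ = 2(45° − 28.22°) = 33.56°.

33.6°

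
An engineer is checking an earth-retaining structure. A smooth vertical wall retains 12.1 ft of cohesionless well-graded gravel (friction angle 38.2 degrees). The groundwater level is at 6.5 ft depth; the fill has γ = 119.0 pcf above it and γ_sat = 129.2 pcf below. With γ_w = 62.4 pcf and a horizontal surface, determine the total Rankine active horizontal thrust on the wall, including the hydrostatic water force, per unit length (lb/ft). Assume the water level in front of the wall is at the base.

K_a = tan²(45° − φ/2) = 0.2358.
γ' = 129.2 − 62.4 = 66.80 pcf. Depth below WT = 5.6 ft.
σ'_h at WT = K_a γ d_w = 182.4 psf; at base = 182.4 + K_a γ' × 5.6 = 270.6 psf.
P₁ (0–6.5 ft) = ½×182.4×6.5 = 592.7. P₂ (6.5–12.1 ft) = ½(182.4+270.6)×5.6 = 1268.
P_w = ½ γ_w h₂² = 0.5×62.4×5.6² = 978.4. Total = 592.7+1268+978.4 = 2839 lb/ft.

2840 lb/ft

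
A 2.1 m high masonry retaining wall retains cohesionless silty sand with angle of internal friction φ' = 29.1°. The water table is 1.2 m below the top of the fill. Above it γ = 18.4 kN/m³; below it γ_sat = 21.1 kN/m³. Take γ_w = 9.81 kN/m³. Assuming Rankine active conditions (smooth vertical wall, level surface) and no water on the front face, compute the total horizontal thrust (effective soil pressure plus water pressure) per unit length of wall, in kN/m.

K_a = tan²(45° − φ/2) = 0.3456.
γ' = 21.1 − 9.81 = 11.29 kN/m³. Depth below WT = 0.9 m.
σ'_h at WT = K_a γ d_w = 7.631 kPa; at base = 7.631 + K_a γ' × 0.9 = 11.14 kPa.
P₁ (0–1.2 m) = ½×7.631×1.2 = 4.578. P₂ (1.2–2.1 m) = ½(7.631+11.14)×0.9 = 8.448.
P_w = ½ γ_w h₂² = 0.5×9.81×0.9² = 3.973. Total = 4.578+8.448+3.973 = 17.00 kN/m.

17.0 kN/m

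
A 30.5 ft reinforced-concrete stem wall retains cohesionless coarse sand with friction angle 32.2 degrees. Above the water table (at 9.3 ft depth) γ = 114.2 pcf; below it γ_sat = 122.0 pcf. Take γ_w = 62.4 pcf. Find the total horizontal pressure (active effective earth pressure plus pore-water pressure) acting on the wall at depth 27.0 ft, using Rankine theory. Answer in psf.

1750 psf

K_a = (1 − sin φ)/(1 + sin φ) = 0.3047.
γ' = 122.0 − 62.4 = 59.60 pcf.
Effective vertical stress at 27.0 ft: σ'_v = 114.2×9.3 + 59.60×17.7 = 2117 psf.
σ'_h = K_a σ'_v = 0.3047 × 2117 = 645.1 psf; u = γ_w × 17.7 = 1104 psf.
Total σ_h = 645.1 + 1104 = 1750 psf.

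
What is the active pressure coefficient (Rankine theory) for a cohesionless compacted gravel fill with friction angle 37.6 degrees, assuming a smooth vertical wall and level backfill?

K_a = (1 − sin φ)/(1 + sin φ) = (1 − sin 37.6°)/(1 + sin 37.6°) = 0.2421.

0.242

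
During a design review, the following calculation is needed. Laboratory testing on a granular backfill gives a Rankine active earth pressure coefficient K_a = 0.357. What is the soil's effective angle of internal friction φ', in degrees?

28.3°

K_a = tan²(45° − φ/2) ⇒ 45° − φ/2 = arctan(√0.357) = 30.86°.
φ = 2(45° − 30.86°) = 28.28°.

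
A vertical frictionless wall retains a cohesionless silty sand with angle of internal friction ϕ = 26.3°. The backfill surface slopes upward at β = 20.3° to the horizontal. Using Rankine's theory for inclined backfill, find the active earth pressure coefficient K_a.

K_a = cos β · (cos β − √(cos²β − cos²φ)) / (cos β + √(cos²β − cos²φ)).
cos β = 0.9379, cos φ = 0.8965, √(cos²β − cos²φ) = 0.2756.
K_a = 0.9379 × (0.9379 − 0.2756)/(0.9379 + 0.2756) = 0.5119.

0.512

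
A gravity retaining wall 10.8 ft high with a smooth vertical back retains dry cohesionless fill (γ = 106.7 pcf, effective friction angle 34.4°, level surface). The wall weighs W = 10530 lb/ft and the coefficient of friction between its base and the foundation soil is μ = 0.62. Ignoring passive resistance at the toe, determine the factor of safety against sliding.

3.77

K_a = tan²(45° − 34.4°/2) = 0.2780.
P_a = ½K_aγH² = 0.5×0.2780×106.7×10.8² = 1730 lb/ft, acting at H/3 = 3.600 ft above the base.
FS_sliding = μW / P_a = 0.62×10530 / 1730 = 3.774.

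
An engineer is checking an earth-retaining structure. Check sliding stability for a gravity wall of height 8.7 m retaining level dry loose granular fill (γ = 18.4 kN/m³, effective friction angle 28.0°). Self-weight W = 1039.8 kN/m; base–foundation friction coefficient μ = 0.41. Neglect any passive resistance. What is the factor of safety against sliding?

K_a = tan²(45° − 28.0°/2) = 0.3610.
P_a = ½K_aγH² = 0.5×0.3610×18.4×8.7² = 251.4 kN/m, acting at H/3 = 2.900 m above the base.
FS_sliding = μW / P_a = 0.41×1039.8 / 251.4 = 1.696.

1.70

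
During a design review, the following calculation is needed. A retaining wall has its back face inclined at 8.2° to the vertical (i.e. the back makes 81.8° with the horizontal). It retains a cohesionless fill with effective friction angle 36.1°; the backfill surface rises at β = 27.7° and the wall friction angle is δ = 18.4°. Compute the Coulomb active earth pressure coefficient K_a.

0.471

K_a = sin²(α+φ) / [sin²α · sin(α−δ) · (1 + √{sin(φ+δ)sin(φ−β) / (sin(α−δ)sin(α+β))})²].
With α = 81.8°, φ = 36.1°, δ = 18.4°, β = 27.7°: K_a = 0.4712.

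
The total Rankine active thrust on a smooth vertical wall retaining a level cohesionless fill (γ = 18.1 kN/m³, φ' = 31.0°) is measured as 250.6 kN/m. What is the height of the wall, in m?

K_a = 0.3201. P_a = ½ K_a γ H² ⇒ H = √(2P_a/(K_a γ)).
H = √(2×250.6/(0.3201×18.1)) = 9.301 m.

9.30 m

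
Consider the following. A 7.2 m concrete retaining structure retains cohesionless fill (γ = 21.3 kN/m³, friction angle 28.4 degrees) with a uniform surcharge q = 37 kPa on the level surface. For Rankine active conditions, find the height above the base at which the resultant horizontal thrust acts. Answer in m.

2.79 m

K_a = 0.3554.
Triangular part P₁ = ½K_aγH² = 196.2 at H/3 = 2.400 m; rectangular part P₂ = K_a q H = 94.67 at H/2 = 3.600 m.
ȳ = (P₁·2.400 + P₂·3.600)/(P₁+P₂) = 2.791 m.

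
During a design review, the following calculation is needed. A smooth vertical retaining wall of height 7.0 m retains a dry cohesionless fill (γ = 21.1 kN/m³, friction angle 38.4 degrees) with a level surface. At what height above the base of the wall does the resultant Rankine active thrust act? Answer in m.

2.33 m

K_a = 0.2337.
The pressure distribution is triangular, so the resultant acts at H/3 above the base = 7.0/3 = 2.333 m.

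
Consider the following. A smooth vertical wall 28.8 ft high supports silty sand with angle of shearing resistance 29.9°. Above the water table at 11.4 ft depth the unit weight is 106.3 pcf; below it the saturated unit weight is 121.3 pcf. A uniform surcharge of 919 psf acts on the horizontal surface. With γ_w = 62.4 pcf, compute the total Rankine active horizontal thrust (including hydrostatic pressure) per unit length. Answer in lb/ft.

K_a = tan²(45° − φ/2) = 0.3347.
γ' = 121.3 − 62.4 = 58.90 pcf. h₂ = H − d_w = 17.4 ft.
σ'_h: at surface K_a·q = 307.6; at WT K_a(q+γd_w) = 713.1; at base K_a(q+γd_w+γ'h₂) = 1056 psf.
P₁ = ½(307.6+713.1)×11.4 = 5818; P₂ = ½(713.1+1056)×17.4 = 15390; P_w = ½γ_w h₂² = 9446.
Total = 5818+15390+9446 = 30660 lb/ft.

30700 lb/ft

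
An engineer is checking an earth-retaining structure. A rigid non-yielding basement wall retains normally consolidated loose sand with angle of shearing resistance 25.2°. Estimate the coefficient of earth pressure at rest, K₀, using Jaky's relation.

0.574

K₀ = 1 − sin φ' = 1 − sin 25.2° = 0.5742.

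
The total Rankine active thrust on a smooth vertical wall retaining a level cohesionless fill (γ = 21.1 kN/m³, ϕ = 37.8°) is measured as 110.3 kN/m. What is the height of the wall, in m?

6.60 m

K_a = 0.2400. P_a = ½ K_a γ H² ⇒ H = √(2P_a/(K_a γ)).
H = √(2×110.3/(0.2400×21.1)) = 6.600 m.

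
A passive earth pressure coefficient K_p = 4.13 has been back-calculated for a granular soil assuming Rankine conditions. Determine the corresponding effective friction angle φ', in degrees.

37.6°

K_p = (1+sin φ)/(1−sin φ) ⇒ sin φ = (K_p − 1)/(K_p + 1) = 0.6101.
φ = arcsin(0.6101) = 37.60°.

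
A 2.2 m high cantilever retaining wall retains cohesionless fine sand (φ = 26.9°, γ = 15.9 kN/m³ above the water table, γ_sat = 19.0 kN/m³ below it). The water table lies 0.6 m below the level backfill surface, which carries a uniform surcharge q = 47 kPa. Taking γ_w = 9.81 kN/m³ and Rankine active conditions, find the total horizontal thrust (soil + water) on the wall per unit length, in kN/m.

62.8 kN/m

K_a = tan²(45° − φ/2) = 0.3770.
γ' = 19.0 − 9.81 = 9.190 kN/m³. h₂ = H − d_w = 1.6 m.
σ'_h: at surface K_a·q = 17.72; at WT K_a(q+γd_w) = 21.32; at base K_a(q+γd_w+γ'h₂) = 26.86 kPa.
P₁ = ½(17.72+21.32)×0.6 = 11.71; P₂ = ½(21.32+26.86)×1.6 = 38.54; P_w = ½γ_w h₂² = 12.56.
Total = 11.71+38.54+12.56 = 62.81 kN/m.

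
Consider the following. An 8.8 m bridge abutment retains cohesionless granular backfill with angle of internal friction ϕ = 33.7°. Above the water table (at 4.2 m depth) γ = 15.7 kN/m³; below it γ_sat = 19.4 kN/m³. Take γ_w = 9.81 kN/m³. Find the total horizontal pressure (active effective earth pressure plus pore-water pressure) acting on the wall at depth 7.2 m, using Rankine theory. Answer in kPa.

K_a = (1 − sin φ)/(1 + sin φ) = 0.2863.
γ' = 19.4 − 9.81 = 9.590 kN/m³.
Effective vertical stress at 7.2 m: σ'_v = 15.7×4.2 + 9.590×3.00 = 94.71 kPa.
σ'_h = K_a σ'_v = 0.2863 × 94.71 = 27.12 kPa; u = γ_w × 3.00 = 29.43 kPa.
Total σ_h = 27.12 + 29.43 = 56.55 kPa.

56.5 kPa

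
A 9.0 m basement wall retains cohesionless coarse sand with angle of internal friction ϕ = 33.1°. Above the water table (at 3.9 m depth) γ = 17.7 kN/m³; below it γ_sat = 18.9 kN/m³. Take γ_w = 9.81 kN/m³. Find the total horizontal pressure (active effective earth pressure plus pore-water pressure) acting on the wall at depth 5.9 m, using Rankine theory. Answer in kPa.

45.2 kPa

K_a = (1 − sin φ)/(1 + sin φ) = 0.2936.
γ' = 18.9 − 9.81 = 9.090 kN/m³.
Effective vertical stress at 5.9 m: σ'_v = 17.7×3.9 + 9.090×2.00 = 87.21 kPa.
σ'_h = K_a σ'_v = 0.2936 × 87.21 = 25.60 kPa; u = γ_w × 2.00 = 19.62 kPa.
Total σ_h = 25.60 + 19.62 = 45.22 kPa.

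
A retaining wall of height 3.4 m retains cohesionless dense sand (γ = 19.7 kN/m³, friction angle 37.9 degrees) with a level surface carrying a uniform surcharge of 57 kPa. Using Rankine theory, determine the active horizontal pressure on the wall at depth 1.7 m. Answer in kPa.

K_a = (1 − sin φ)/(1 + sin φ) = 0.2389.
σ_v = γz + q = 19.7 × 1.7 + 57 = 90.49 kPa.
σ_h = K_a σ_v = 0.2389 × 90.49 = 21.62 kPa.

21.6 kPa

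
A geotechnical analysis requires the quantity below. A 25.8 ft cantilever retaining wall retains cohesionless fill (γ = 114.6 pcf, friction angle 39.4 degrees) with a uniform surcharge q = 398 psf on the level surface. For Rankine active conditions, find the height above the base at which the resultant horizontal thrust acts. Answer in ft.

K_a = 0.2234.
Triangular part P₁ = ½K_aγH² = 8522 at H/3 = 8.600 ft; rectangular part P₂ = K_a q H = 2294 at H/2 = 12.90 ft.
ȳ = (P₁·8.600 + P₂·12.90)/(P₁+P₂) = 9.512 ft.

9.51 ft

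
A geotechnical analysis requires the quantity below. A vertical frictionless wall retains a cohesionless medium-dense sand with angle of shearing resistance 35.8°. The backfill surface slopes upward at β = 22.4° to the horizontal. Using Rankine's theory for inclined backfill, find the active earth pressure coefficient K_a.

K_a = cos β · (cos β − √(cos²β − cos²φ)) / (cos β + √(cos²β − cos²φ)).
cos β = 0.9245, cos φ = 0.8111, √(cos²β − cos²φ) = 0.4438.
K_a = 0.9245 × (0.9245 − 0.4438)/(0.9245 + 0.4438) = 0.3248.

0.325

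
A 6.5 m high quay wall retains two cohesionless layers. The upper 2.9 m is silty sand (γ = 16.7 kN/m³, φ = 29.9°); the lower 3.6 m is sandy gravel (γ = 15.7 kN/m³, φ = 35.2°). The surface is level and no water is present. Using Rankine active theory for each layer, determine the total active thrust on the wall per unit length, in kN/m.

K_a1 = tan²(45°−29.9°/2) = 0.3347; K_a2 = tan²(45°−35.2°/2) = 0.2687.
Layer 1: σ at base = K_a1 γ₁ h₁ = 16.21 kPa; P₁ = ½×16.21×2.9 = 23.50.
Layer 2: σ_v at top = γ₁h₁ = 48.43; σ_h top = K_a2×48.43 = 13.01; σ_h base = K_a2×(48.43+15.7×3.6) = 28.20.
P₂ = ½(13.01+28.20)×3.6 = 74.18. Total P_a = 23.50+74.18 = 97.68 kN/m.

97.7 kN/m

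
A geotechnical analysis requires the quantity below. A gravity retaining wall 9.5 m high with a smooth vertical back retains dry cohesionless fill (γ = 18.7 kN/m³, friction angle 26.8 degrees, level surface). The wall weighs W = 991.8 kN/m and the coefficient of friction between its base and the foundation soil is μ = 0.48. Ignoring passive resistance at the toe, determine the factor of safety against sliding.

K_a = tan²(45° − 26.8°/2) = 0.3785.
P_a = ½K_aγH² = 0.5×0.3785×18.7×9.5² = 319.4 kN/m, acting at H/3 = 3.167 m above the base.
FS_sliding = μW / P_a = 0.48×991.8 / 319.4 = 1.491.

1.49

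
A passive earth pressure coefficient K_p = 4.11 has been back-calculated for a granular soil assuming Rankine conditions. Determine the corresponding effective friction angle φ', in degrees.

K_p = (1+sin φ)/(1−sin φ) ⇒ sin φ = (K_p − 1)/(K_p + 1) = 0.6086.
φ = arcsin(0.6086) = 37.49°.

37.5°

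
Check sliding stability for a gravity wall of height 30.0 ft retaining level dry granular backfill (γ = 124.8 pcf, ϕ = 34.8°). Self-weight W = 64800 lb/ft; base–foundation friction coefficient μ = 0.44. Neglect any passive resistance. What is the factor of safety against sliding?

K_a = tan²(45° − 34.8°/2) = 0.2733.
P_a = ½K_aγH² = 0.5×0.2733×124.8×30.0² = 15350 lb/ft, acting at H/3 = 10.00 ft above the base.
FS_sliding = μW / P_a = 0.44×64800 / 15350 = 1.858.

1.86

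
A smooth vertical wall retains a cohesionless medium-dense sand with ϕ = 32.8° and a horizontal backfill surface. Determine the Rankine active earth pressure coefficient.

K_a = tan²(45° − φ/2) = tan²(28.60°) = 0.2973.

0.297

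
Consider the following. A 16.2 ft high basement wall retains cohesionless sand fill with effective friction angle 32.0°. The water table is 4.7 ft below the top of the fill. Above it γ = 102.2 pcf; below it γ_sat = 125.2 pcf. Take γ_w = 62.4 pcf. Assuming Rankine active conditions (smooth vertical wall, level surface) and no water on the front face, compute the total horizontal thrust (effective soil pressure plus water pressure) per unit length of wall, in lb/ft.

K_a = tan²(45° − φ/2) = 0.3073.
γ' = 125.2 − 62.4 = 62.80 pcf. Depth below WT = 11.5 ft.
σ'_h at WT = K_a γ d_w = 147.6 psf; at base = 147.6 + K_a γ' × 11.5 = 369.5 psf.
P₁ (0–4.7 ft) = ½×147.6×4.7 = 346.8. P₂ (4.7–16.2 ft) = ½(147.6+369.5)×11.5 = 2973.
P_w = ½ γ_w h₂² = 0.5×62.4×11.5² = 4126. Total = 346.8+2973+4126 = 7446 lb/ft.

7450 lb/ft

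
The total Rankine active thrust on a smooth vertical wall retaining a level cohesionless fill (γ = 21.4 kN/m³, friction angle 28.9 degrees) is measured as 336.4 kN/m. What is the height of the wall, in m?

9.50 m

K_a = 0.3484. P_a = ½ K_a γ H² ⇒ H = √(2P_a/(K_a γ)).
H = √(2×336.4/(0.3484×21.4)) = 9.500 m.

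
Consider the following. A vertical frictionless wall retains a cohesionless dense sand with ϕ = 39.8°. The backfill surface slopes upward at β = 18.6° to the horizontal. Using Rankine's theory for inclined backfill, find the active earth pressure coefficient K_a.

K_a = cos β · (cos β − √(cos²β − cos²φ)) / (cos β + √(cos²β − cos²φ)).
cos β = 0.9478, cos φ = 0.7683, √(cos²β − cos²φ) = 0.5550.
K_a = 0.9478 × (0.9478 − 0.5550)/(0.9478 + 0.5550) = 0.2477.

0.248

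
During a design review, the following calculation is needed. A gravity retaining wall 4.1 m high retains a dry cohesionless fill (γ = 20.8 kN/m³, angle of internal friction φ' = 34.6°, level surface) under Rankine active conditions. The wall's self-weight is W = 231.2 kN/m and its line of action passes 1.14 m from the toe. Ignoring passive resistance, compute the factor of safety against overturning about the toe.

4.00

K_a = tan²(45° − 34.6°/2) = 0.2756.
P_a = ½K_aγH² = 0.5×0.2756×20.8×4.1² = 48.19 kN/m, acting at H/3 = 1.367 m above the base.
Overturning moment M_o = P_a × H/3 = 48.19 × 1.367 = 65.86.
Resisting moment M_r = W × 1.14 = 231.2 × 1.14 = 263.6.
FS_overturning = M_r/M_o = 263.6/65.86 = 4.002.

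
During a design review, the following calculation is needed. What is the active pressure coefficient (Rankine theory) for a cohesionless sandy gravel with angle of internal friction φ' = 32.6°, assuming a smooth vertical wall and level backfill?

K_a = tan²(45° − φ/2) = tan²(28.70°) = 0.2997.

0.300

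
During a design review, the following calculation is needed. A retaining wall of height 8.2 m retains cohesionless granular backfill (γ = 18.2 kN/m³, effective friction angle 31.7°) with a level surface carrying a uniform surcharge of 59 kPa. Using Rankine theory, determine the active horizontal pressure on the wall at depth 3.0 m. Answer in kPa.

35.3 kPa

K_a = (1 − sin φ)/(1 + sin φ) = 0.3111.
σ_v = γz + q = 18.2 × 3.0 + 59 = 113.6 kPa.
σ_h = K_a σ_v = 0.3111 × 113.6 = 35.34 kPa.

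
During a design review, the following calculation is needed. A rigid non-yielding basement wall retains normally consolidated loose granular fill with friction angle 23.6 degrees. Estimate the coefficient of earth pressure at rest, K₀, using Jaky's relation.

K₀ = 1 − sin φ' = 1 − sin 23.6° = 0.5997.

0.600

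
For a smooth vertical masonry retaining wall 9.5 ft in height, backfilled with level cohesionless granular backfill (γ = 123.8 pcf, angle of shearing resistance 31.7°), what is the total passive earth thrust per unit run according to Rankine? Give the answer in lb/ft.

K_p = tan²(45° + φ/2) = 3.215.
P_p = ½ K_p γ H² = 0.5 × 3.215 × 123.8 × 9.5² = 17960 lb/ft.

18000 lb/ft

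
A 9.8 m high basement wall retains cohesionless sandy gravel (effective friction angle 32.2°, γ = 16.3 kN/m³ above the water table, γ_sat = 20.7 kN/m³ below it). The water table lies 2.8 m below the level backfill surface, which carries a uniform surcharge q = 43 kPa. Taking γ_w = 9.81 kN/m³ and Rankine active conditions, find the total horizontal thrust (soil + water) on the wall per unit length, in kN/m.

567 kN/m

K_a = tan²(45° − φ/2) = 0.3047.
γ' = 20.7 − 9.81 = 10.89 kN/m³. h₂ = H − d_w = 7.0 m.
σ'_h: at surface K_a·q = 13.10; at WT K_a(q+γd_w) = 27.01; at base K_a(q+γd_w+γ'h₂) = 50.24 kPa.
P₁ = ½(13.10+27.01)×2.8 = 56.16; P₂ = ½(27.01+50.24)×7.0 = 270.4; P_w = ½γ_w h₂² = 240.3.
Total = 56.16+270.4+240.3 = 566.9 kN/m.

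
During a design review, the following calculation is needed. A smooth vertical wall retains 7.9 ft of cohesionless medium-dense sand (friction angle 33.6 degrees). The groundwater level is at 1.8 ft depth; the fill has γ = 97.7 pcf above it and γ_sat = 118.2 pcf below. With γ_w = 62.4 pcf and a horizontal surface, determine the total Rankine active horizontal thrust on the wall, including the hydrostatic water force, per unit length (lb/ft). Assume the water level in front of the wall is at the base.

K_a = tan²(45° − φ/2) = 0.2875.
γ' = 118.2 − 62.4 = 55.80 pcf. Depth below WT = 6.1 ft.
σ'_h at WT = K_a γ d_w = 50.56 psf; at base = 50.56 + K_a γ' × 6.1 = 148.4 psf.
P₁ (0–1.8 ft) = ½×50.56×1.8 = 45.50. P₂ (1.8–7.9 ft) = ½(50.56+148.4)×6.1 = 606.9.
P_w = ½ γ_w h₂² = 0.5×62.4×6.1² = 1161. Total = 45.50+606.9+1161 = 1813 lb/ft.

1810 lb/ft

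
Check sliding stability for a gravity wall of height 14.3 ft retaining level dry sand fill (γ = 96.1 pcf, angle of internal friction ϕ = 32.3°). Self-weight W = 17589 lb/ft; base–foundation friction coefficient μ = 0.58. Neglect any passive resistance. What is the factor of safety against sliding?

3.42

K_a = tan²(45° − 32.3°/2) = 0.3035.
P_a = ½K_aγH² = 0.5×0.3035×96.1×14.3² = 2982 lb/ft, acting at H/3 = 4.767 ft above the base.
FS_sliding = μW / P_a = 0.58×17589 / 2982 = 3.421.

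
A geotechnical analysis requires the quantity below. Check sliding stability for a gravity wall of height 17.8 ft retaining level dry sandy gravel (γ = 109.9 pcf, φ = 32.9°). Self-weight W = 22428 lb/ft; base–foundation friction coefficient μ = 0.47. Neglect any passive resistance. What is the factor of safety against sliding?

K_a = tan²(45° − 32.9°/2) = 0.2960.
P_a = ½K_aγH² = 0.5×0.2960×109.9×17.8² = 5154 lb/ft, acting at H/3 = 5.933 ft above the base.
FS_sliding = μW / P_a = 0.47×22428 / 5154 = 2.045.

2.05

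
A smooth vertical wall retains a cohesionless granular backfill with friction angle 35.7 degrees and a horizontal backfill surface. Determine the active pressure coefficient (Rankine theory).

K_a = (1 − sin φ)/(1 + sin φ) = (1 − sin 35.7°)/(1 + sin 35.7°) = 0.2630.

0.263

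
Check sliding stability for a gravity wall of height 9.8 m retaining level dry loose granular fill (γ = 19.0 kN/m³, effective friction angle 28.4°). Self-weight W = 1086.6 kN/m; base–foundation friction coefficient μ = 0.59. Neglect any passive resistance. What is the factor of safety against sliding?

1.98

K_a = tan²(45° − 28.4°/2) = 0.3554.
P_a = ½K_aγH² = 0.5×0.3554×19.0×9.8² = 324.2 kN/m, acting at H/3 = 3.267 m above the base.
FS_sliding = μW / P_a = 0.59×1086.6 / 324.2 = 1.977.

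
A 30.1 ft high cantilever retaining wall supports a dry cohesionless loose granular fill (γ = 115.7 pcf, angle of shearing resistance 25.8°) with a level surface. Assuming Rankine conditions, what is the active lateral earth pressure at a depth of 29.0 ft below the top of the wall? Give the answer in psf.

1320 psf

K_a = (1 − sin φ)/(1 + sin φ) = 0.3935.
σ_h = K_a γ z = 0.3935 × 115.7 × 29.0 = 1320 psf.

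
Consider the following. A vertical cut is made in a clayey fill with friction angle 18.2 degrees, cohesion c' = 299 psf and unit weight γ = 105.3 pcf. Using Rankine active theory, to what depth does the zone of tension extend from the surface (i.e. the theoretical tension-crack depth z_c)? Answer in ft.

K_a = tan²(45° − 18.2°/2) = 0.5240; √K_a = 0.7239.
The active pressure is zero where K_a γ z = 2c√K_a, so z_c = 2c/(γ√K_a) = 2×299/(105.3×0.7239) = 7.845 ft.

7.85 ft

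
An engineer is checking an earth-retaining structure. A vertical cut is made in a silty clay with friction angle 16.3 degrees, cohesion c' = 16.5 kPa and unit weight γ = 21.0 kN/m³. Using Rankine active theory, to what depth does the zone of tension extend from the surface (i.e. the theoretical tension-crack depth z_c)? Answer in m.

K_a = tan²(45° − 16.3°/2) = 0.5617; √K_a = 0.7495.
The active pressure is zero where K_a γ z = 2c√K_a, so z_c = 2c/(γ√K_a) = 2×16.5/(21.0×0.7495) = 2.097 m.

2.10 m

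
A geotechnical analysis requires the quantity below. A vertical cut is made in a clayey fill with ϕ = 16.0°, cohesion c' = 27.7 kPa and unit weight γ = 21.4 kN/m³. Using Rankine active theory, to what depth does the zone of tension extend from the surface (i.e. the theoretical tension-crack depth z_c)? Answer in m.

K_a = tan²(45° − 16.0°/2) = 0.5678; √K_a = 0.7536.
The active pressure is zero where K_a γ z = 2c√K_a, so z_c = 2c/(γ√K_a) = 2×27.7/(21.4×0.7536) = 3.435 m.

3.44 m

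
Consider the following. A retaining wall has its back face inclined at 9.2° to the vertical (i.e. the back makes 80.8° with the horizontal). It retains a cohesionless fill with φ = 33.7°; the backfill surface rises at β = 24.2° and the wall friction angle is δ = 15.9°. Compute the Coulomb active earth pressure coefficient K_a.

K_a = sin²(α+φ) / [sin²α · sin(α−δ) · (1 + √{sin(φ+δ)sin(φ−β) / (sin(α−δ)sin(α+β))})²].
With α = 80.8°, φ = 33.7°, δ = 15.9°, β = 24.2°: K_a = 0.4934.

0.493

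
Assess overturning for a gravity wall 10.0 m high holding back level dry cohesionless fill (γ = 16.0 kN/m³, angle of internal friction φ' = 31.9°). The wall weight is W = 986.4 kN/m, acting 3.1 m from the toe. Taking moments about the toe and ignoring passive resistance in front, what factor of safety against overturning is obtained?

K_a = tan²(45° − 31.9°/2) = 0.3085.
P_a = ½K_aγH² = 0.5×0.3085×16.0×10.0² = 246.8 kN/m, acting at H/3 = 3.333 m above the base.
Overturning moment M_o = P_a × H/3 = 246.8 × 3.333 = 822.7.
Resisting moment M_r = W × 3.1 = 986.4 × 3.1 = 3058.
FS_overturning = M_r/M_o = 3058/822.7 = 3.717.

3.72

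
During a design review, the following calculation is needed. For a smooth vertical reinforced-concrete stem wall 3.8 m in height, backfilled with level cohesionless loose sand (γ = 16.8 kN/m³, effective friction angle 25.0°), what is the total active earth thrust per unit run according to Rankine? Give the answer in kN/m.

K_a = tan²(45° − φ/2) = 0.4059.
P_a = ½ K_a γ H² = 0.5 × 0.4059 × 16.8 × 3.8² = 49.23 kN/m.

49.2 kN/m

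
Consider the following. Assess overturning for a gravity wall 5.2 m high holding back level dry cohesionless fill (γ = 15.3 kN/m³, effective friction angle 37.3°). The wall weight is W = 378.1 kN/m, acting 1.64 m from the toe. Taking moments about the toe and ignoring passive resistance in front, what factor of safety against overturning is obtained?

K_a = tan²(45° − 37.3°/2) = 0.2453.
P_a = ½K_aγH² = 0.5×0.2453×15.3×5.2² = 50.75 kN/m, acting at H/3 = 1.733 m above the base.
Overturning moment M_o = P_a × H/3 = 50.75 × 1.733 = 87.97.
Resisting moment M_r = W × 1.64 = 378.1 × 1.64 = 620.1.
FS_overturning = M_r/M_o = 620.1/87.97 = 7.049.

7.05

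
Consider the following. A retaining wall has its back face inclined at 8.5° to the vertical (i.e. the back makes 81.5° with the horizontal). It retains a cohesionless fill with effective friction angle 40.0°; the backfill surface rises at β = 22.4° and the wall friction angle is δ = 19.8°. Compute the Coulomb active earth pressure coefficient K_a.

0.350

K_a = sin²(α+φ) / [sin²α · sin(α−δ) · (1 + √{sin(φ+δ)sin(φ−β) / (sin(α−δ)sin(α+β))})²].
With α = 81.5°, φ = 40.0°, δ = 19.8°, β = 22.4°: K_a = 0.3500.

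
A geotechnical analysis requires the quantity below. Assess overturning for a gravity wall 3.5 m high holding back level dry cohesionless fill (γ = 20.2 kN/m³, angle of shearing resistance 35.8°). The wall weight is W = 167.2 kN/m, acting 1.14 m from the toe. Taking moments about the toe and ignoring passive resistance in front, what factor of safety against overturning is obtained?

K_a = tan²(45° − 35.8°/2) = 0.2619.
P_a = ½K_aγH² = 0.5×0.2619×20.2×3.5² = 32.40 kN/m, acting at H/3 = 1.167 m above the base.
Overturning moment M_o = P_a × H/3 = 32.40 × 1.167 = 37.80.
Resisting moment M_r = W × 1.14 = 167.2 × 1.14 = 190.6.
FS_overturning = M_r/M_o = 190.6/37.80 = 5.043.

5.04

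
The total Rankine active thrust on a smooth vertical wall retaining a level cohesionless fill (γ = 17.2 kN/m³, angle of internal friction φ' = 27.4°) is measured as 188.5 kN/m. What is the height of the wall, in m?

K_a = 0.3697. P_a = ½ K_a γ H² ⇒ H = √(2P_a/(K_a γ)).
H = √(2×188.5/(0.3697×17.2)) = 7.700 m.

7.70 m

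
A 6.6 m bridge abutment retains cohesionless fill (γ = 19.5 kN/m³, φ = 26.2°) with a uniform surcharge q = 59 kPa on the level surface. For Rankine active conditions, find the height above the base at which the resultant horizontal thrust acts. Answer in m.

K_a = 0.3874.
Triangular part P₁ = ½K_aγH² = 164.5 at H/3 = 2.200 m; rectangular part P₂ = K_a q H = 150.9 at H/2 = 3.300 m.
ȳ = (P₁·2.200 + P₂·3.300)/(P₁+P₂) = 2.726 m.

2.73 m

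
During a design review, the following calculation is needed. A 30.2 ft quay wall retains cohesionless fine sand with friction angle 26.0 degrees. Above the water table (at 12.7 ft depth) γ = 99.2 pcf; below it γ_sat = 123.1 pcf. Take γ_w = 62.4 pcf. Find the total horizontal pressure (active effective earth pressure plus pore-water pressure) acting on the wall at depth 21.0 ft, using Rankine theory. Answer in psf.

1210 psf

K_a = (1 − sin φ)/(1 + sin φ) = 0.3905.
γ' = 123.1 − 62.4 = 60.70 pcf.
Effective vertical stress at 21.0 ft: σ'_v = 99.2×12.7 + 60.70×8.30 = 1764 psf.
σ'_h = K_a σ'_v = 0.3905 × 1764 = 688.6 psf; u = γ_w × 8.30 = 517.9 psf.
Total σ_h = 688.6 + 517.9 = 1207 psf.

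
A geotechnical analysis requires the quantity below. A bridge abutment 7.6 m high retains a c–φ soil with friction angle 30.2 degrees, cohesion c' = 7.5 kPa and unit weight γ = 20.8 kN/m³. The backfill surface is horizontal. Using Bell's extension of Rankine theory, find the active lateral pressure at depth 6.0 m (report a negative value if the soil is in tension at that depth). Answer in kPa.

32.6 kPa

K_a = (1 − sin φ)/(1 + sin φ) = 0.3307.
σ_a = K_a γ z − 2c√K_a = 0.3307×20.8×6.0 − 2×7.5×0.5750 = 32.64 kPa.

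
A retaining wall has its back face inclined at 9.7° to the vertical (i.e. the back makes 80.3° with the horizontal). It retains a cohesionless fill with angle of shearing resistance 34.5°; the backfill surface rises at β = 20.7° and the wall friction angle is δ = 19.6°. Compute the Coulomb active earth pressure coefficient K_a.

K_a = sin²(α+φ) / [sin²α · sin(α−δ) · (1 + √{sin(φ+δ)sin(φ−β) / (sin(α−δ)sin(α+β))})²].
With α = 80.3°, φ = 34.5°, δ = 19.6°, β = 20.7°: K_a = 0.4470.

0.447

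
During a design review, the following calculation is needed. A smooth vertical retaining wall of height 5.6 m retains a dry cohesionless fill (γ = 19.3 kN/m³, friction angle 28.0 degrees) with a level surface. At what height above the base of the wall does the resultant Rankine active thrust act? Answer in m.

K_a = 0.3610.
The pressure distribution is triangular, so the resultant acts at H/3 above the base = 5.6/3 = 1.867 m.

1.87 m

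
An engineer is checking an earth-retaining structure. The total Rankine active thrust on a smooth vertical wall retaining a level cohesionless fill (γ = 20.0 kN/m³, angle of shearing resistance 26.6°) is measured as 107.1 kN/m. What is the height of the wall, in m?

K_a = 0.3814. P_a = ½ K_a γ H² ⇒ H = √(2P_a/(K_a γ)).
H = √(2×107.1/(0.3814×20.0)) = 5.299 m.

5.30 m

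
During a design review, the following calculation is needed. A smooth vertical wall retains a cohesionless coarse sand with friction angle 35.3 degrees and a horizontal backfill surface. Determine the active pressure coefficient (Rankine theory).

0.268

K_a = (1 − sin φ)/(1 + sin φ) = (1 − sin 35.3°)/(1 + sin 35.3°) = 0.2675.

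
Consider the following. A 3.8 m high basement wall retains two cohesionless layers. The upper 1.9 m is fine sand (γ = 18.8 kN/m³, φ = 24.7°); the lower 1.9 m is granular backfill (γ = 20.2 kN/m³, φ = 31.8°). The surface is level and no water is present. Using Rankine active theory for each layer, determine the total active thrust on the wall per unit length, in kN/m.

K_a1 = tan²(45°−24.7°/2) = 0.4106; K_a2 = tan²(45°−31.8°/2) = 0.3098.
Layer 1: σ at base = K_a1 γ₁ h₁ = 14.67 kPa; P₁ = ½×14.67×1.9 = 13.93.
Layer 2: σ_v at top = γ₁h₁ = 35.72; σ_h top = K_a2×35.72 = 11.07; σ_h base = K_a2×(35.72+20.2×1.9) = 22.96.
P₂ = ½(11.07+22.96)×1.9 = 32.32. Total P_a = 13.93+32.32 = 46.25 kN/m.

46.3 kN/m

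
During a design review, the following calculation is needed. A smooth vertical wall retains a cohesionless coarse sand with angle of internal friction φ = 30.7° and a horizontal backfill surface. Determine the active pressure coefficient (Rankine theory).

0.324

K_a = tan²(45° − φ/2) = tan²(29.65°) = 0.3240.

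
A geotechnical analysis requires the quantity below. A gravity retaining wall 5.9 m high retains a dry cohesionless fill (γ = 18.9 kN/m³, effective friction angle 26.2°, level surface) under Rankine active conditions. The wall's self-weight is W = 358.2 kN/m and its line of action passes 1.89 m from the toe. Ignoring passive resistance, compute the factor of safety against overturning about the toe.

K_a = tan²(45° − 26.2°/2) = 0.3874.
P_a = ½K_aγH² = 0.5×0.3874×18.9×5.9² = 127.4 kN/m, acting at H/3 = 1.967 m above the base.
Overturning moment M_o = P_a × H/3 = 127.4 × 1.967 = 250.7.
Resisting moment M_r = W × 1.89 = 358.2 × 1.89 = 677.0.
FS_overturning = M_r/M_o = 677.0/250.7 = 2.701.

2.70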